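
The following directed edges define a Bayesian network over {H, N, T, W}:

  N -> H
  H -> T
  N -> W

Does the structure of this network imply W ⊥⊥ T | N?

There is one path between W and T:
Path 1: W ← N → H → T
  N is a fork here and N is conditioned on, so the path is blocked at N.
All paths are blocked; W ⊥ T | {N} holds.

Yes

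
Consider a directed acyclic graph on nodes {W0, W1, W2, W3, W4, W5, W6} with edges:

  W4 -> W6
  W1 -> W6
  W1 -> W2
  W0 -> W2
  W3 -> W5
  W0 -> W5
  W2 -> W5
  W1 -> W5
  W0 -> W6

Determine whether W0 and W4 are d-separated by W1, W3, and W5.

We examine all 5 paths between W0 and W4:
Path 1: W0 → W6 ← W4
  W6 is a collider here and neither W6 nor any of its descendants is conditioned on, so the collider stays closed — the path is blocked at W6.
Path 2: W0 → W2 ← W1 → W6 ← W4
  W1 is a fork here and W1 is conditioned on, so the path is blocked at W1.
Path 3: W0 → W2 → W5 ← W1 → W6 ← W4
  W1 is a fork here and W1 is conditioned on, so the path is blocked at W1.
Path 4: W0 → W5 ← W2 ← W1 → W6 ← W4
  W1 is a fork here and W1 is conditioned on, so the path is blocked at W1.
Path 5: W0 → W5 ← W1 → W6 ← W4
  W1 is a fork here and W1 is conditioned on, so the path is blocked at W1.
Every path is blocked, so W0 and W4 are d-separated given {W1, W3, W5}.

Yes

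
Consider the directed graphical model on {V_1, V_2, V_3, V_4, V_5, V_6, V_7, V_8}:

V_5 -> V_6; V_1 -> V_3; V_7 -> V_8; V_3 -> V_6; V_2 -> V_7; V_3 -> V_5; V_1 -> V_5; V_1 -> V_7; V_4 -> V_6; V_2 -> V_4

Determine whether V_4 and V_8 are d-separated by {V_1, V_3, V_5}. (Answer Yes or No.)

No

5 paths connect V_4 and V_8; each must be blocked for d-separation to hold:
  1. V_4 → V_6 ← V_5 ← V_1 → V_7 → V_8 — V_6:collider[blocks]; V_5:chain[blocks]; V_1:fork[blocks]; V_7:chain[open] ⇒ blocked
  2. V_4 → V_6 ← V_5 ← V_3 ← V_1 → V_7 → V_8 — V_6:collider[blocks]; V_5:chain[blocks]; V_3:chain[blocks]; V_1:fork[blocks]; V_7:chain[open] ⇒ blocked
  3. V_4 → V_6 ← V_3 → V_5 ← V_1 → V_7 → V_8 — V_6:collider[blocks]; V_3:fork[blocks]; V_5:collider[open]; V_1:fork[blocks]; V_7:chain[open] ⇒ blocked
  4. V_4 → V_6 ← V_3 ← V_1 → V_7 → V_8 — V_6:collider[blocks]; V_3:chain[blocks]; V_1:fork[blocks]; V_7:chain[open] ⇒ blocked
  5. V_4 ← V_2 → V_7 → V_8 — V_2:fork[open]; V_7:chain[open] ⇒ active
Since the path V_4 ← V_2 → V_7 → V_8 is active, V_4 and V_8 are not d-separated given {V_1, V_3, V_5}.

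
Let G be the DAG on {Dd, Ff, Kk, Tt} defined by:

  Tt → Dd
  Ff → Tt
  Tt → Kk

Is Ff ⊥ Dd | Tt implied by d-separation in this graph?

Yes — Ff and Dd are d-separated given {Tt}.

Only one path connects Ff and Dd:
  1. Ff → Tt → Dd — Tt:chain[blocks] ⇒ blocked
Since every path is blocked, d-separation holds.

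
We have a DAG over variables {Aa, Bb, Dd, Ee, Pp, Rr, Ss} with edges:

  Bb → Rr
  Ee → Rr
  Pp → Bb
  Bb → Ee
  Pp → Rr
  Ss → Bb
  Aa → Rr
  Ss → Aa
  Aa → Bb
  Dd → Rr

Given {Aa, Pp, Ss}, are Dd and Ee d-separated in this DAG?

Enumerating the 5 paths from Dd to Ee and testing each for blocking by {Aa, Pp, Ss}:
Path 1: Dd → Rr ← Bb → Ee
  Rr is a collider here and neither Rr nor any of its descendants is conditioned on, so the collider stays closed — the path is blocked at Rr.
Path 2: Dd → Rr ← Ee
  Rr is a collider here and neither Rr nor any of its descendants is conditioned on, so the collider stays closed — the path is blocked at Rr.
Path 3: Dd → Rr ← Aa → Bb → Ee
  Rr is a collider here and neither Rr nor any of its descendants is conditioned on, so the collider stays closed — the path is blocked at Rr.
Path 4: Dd → Rr ← Aa ← Ss → Bb → Ee
  Rr is a collider here and neither Rr nor any of its descendants is conditioned on, so the collider stays closed — the path is blocked at Rr.
Path 5: Dd → Rr ← Pp → Bb → Ee
  Rr is a collider here and neither Rr nor any of its descendants is conditioned on, so the collider stays closed — the path is blocked at Rr.
All paths are blocked; Dd ⊥ Ee | {Aa, Pp, Ss} holds.

Yes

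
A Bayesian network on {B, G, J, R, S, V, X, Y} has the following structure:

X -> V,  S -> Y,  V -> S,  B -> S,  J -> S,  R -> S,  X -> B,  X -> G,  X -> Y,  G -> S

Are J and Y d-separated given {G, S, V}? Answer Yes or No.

Enumerating the 4 paths from J to Y and testing each for blocking by {G, S, V}:
  1. J → S ← G ← X → Y — S:collider[open]; G:chain[blocks]; X:fork[open] ⇒ blocked
  2. J → S → Y — S:chain[blocks] ⇒ blocked
  3. J → S ← B ← X → Y — S:collider[open]; B:chain[open]; X:fork[open] ⇒ active
  4. J → S ← V ← X → Y — S:collider[open]; V:chain[blocks]; X:fork[open] ⇒ blocked
Since the path J → S ← B ← X → Y is active, J and Y are not d-separated given {G, S, V}.

No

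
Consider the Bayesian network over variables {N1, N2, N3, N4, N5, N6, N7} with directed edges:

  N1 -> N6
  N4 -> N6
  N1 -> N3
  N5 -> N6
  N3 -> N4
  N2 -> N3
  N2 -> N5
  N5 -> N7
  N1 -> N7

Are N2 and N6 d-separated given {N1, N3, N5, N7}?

Yes — N2 and N6 are d-separated given {N1, N3, N5, N7}.

Enumerating the 6 paths from N2 to N6 and testing each for blocking by {N1, N3, N5, N7}:
Path 1: N2 → N5 → N6
  N5 is a chain here and N5 is conditioned on, so the path is blocked at N5.
Path 2: N2 → N5 → N7 ← N1 → N3 → N4 → N6
  N5 is a chain here and N5 is conditioned on, so the path is blocked at N5.
Path 3: N2 → N5 → N7 ← N1 → N6
  N5 is a chain here and N5 is conditioned on, so the path is blocked at N5.
Path 4: N2 → N3 ← N1 → N6
  N1 is a fork here and N1 is conditioned on, so the path is blocked at N1.
Path 5: N2 → N3 ← N1 → N7 ← N5 → N6
  N1 is a fork here and N1 is conditioned on, so the path is blocked at N1.
Path 6: N2 → N3 → N4 → N6
  N3 is a chain here and N3 is conditioned on, so the path is blocked at N3.
Since every path is blocked, d-separation holds.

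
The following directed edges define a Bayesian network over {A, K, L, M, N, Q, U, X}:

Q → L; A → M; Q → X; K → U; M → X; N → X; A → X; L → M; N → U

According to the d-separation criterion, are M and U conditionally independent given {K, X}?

No — M and U are not d-separated given {K, X}.

Enumerating the 3 paths from M to U and testing each for blocking by {K, X}:
Path 1: M → X ← N → U
  X is a collider and X is conditioned on, which opens it; N is a fork and N is not conditioned on — no node blocks this path, so it is active.
Path 2: M ← L ← Q → X ← N → U
  L is a chain and L is not conditioned on; Q is a fork and Q is not conditioned on; X is a collider and X is conditioned on, which opens it; N is a fork and N is not conditioned on — no node blocks this path, so it is active.
Path 3: M ← A → X ← N → U
  A is a fork and A is not conditioned on; X is a collider and X is conditioned on, which opens it; N is a fork and N is not conditioned on — no node blocks this path, so it is active.
Since the path M → X ← N → U is active, M and U are not d-separated given {K, X}.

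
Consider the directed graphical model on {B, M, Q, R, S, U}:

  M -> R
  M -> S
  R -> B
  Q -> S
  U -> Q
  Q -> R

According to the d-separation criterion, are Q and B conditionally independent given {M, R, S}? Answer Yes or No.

Enumerating the 2 paths from Q to B and testing each for blocking by {M, R, S}:
Path 1: Q → R → B
  R is a chain here and R is conditioned on, so the path is blocked at R.
Path 2: Q → S ← M → R → B
  M is a fork here and M is conditioned on, so the path is blocked at M.
Since every path is blocked, d-separation holds.

Yes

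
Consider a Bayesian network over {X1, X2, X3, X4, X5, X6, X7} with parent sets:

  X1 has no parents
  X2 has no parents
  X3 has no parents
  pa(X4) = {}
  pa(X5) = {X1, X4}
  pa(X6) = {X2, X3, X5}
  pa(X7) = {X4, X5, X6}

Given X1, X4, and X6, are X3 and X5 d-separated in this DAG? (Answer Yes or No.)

There are 3 undirected paths between X3 and X5; checking each against the conditioning set {X1, X4, X6}:
  1. X3 → X6 → X7 ← X4 → X5 — X6:chain[blocks]; X7:collider[blocks]; X4:fork[blocks] ⇒ blocked
  2. X3 → X6 → X7 ← X5 — X6:chain[blocks]; X7:collider[blocks] ⇒ blocked
  3. X3 → X6 ← X5 — X6:collider[open] ⇒ active
Because an active path exists, X3 and X5 are not d-separated.

No — X3 and X5 are not d-separated given {X1, X4, X6}.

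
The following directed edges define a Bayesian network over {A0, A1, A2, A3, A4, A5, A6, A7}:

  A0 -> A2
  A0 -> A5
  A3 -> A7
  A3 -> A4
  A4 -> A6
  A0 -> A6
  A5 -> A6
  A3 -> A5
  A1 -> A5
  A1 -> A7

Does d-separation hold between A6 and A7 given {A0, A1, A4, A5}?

Yes

We examine all 6 paths between A6 and A7:
Path 1: A6 ← A0 → A5 ← A3 → A7
  A0 is a fork here and A0 is conditioned on, so the path is blocked at A0.
Path 2: A6 ← A0 → A5 ← A1 → A7
  A0 is a fork here and A0 is conditioned on, so the path is blocked at A0.
Path 3: A6 ← A5 ← A3 → A7
  A5 is a chain here and A5 is conditioned on, so the path is blocked at A5.
Path 4: A6 ← A5 ← A1 → A7
  A5 is a chain here and A5 is conditioned on, so the path is blocked at A5.
Path 5: A6 ← A4 ← A3 → A5 ← A1 → A7
  A4 is a chain here and A4 is conditioned on, so the path is blocked at A4.
Path 6: A6 ← A4 ← A3 → A7
  A4 is a chain here and A4 is conditioned on, so the path is blocked at A4.
Since every path is blocked, d-separation holds.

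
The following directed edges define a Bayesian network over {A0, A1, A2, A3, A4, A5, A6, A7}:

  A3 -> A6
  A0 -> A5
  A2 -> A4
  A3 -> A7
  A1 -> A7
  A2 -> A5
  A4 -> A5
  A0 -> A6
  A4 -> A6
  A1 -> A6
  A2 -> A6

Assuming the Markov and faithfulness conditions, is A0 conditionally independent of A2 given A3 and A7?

There are 6 undirected paths between A0 and A2; checking each against the conditioning set {A3, A7}:
  1. A0 → A5 ← A2 — A5:collider[blocks] ⇒ blocked
  2. A0 → A5 ← A4 ← A2 — A5:collider[blocks]; A4:chain[open] ⇒ blocked
  3. A0 → A5 ← A4 → A6 ← A2 — A5:collider[blocks]; A4:fork[open]; A6:collider[blocks] ⇒ blocked
  4. A0 → A6 ← A2 — A6:collider[blocks] ⇒ blocked
  5. A0 → A6 ← A4 ← A2 — A6:collider[blocks]; A4:chain[open] ⇒ blocked
  6. A0 → A6 ← A4 → A5 ← A2 — A6:collider[blocks]; A4:fork[open]; A5:collider[blocks] ⇒ blocked
Every path is blocked, so A0 and A2 are d-separated given {A3, A7}.

Yes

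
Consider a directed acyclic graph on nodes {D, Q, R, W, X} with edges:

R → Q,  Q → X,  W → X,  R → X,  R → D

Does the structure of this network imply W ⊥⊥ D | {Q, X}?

2 paths connect W and D; each must be blocked for d-separation to hold:
  1. W → X ← R → D — X:collider[open]; R:fork[open] ⇒ active
  2. W → X ← Q ← R → D — X:collider[open]; Q:chain[blocks]; R:fork[open] ⇒ blocked
At least one path is unblocked, so d-separation fails.

No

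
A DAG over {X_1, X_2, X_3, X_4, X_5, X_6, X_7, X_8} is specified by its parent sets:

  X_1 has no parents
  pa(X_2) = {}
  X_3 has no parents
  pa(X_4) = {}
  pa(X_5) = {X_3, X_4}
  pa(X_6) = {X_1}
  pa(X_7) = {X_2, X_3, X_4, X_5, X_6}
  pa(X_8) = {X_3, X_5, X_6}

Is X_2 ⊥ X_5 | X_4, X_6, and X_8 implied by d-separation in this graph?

6 paths connect X_2 and X_5; each must be blocked for d-separation to hold:
Path 1: X_2 → X_7 ← X_6 → X_8 ← X_3 → X_5
  X_7 is a collider here and neither X_7 nor any of its descendants is conditioned on, so the collider stays closed — the path is blocked at X_7.
Path 2: X_2 → X_7 ← X_6 → X_8 ← X_5
  X_7 is a collider here and neither X_7 nor any of its descendants is conditioned on, so the collider stays closed — the path is blocked at X_7.
Path 3: X_2 → X_7 ← X_3 → X_8 ← X_5
  X_7 is a collider here and neither X_7 nor any of its descendants is conditioned on, so the collider stays closed — the path is blocked at X_7.
Path 4: X_2 → X_7 ← X_3 → X_5
  X_7 is a collider here and neither X_7 nor any of its descendants is conditioned on, so the collider stays closed — the path is blocked at X_7.
Path 5: X_2 → X_7 ← X_5
  X_7 is a collider here and neither X_7 nor any of its descendants is conditioned on, so the collider stays closed — the path is blocked at X_7.
Path 6: X_2 → X_7 ← X_4 → X_5
  X_7 is a collider here and neither X_7 nor any of its descendants is conditioned on, so the collider stays closed — the path is blocked at X_7.
Every path is blocked, so X_2 and X_5 are d-separated given {X_4, X_6, X_8}.

Yes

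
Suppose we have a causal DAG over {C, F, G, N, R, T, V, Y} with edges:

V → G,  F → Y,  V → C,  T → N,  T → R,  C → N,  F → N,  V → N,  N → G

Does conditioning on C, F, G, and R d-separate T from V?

3 paths connect T and V; each must be blocked for d-separation to hold:
  1. T → N ← C ← V — N:collider[open]; C:chain[blocks] ⇒ blocked
  2. T → N ← V — N:collider[open] ⇒ active
  3. T → N → G ← V — N:chain[open]; G:collider[open] ⇒ active
Because an active path exists, T and V are not d-separated.

No — T and V are not d-separated given {C, F, G, R}.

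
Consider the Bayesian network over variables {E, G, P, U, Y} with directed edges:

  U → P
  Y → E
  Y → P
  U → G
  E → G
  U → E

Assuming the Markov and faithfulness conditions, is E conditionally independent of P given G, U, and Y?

Enumerating the 3 paths from E to P and testing each for blocking by {G, U, Y}:
Path 1: E ← U → P
  U is a fork here and U is conditioned on, so the path is blocked at U.
Path 2: E → G ← U → P
  U is a fork here and U is conditioned on, so the path is blocked at U.
Path 3: E ← Y → P
  Y is a fork here and Y is conditioned on, so the path is blocked at Y.
All paths are blocked; E ⊥ P | {G, U, Y} holds.

Yes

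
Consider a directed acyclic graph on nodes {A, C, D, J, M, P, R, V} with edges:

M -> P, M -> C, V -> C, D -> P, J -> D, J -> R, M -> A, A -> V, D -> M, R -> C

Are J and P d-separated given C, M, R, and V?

6 paths connect J and P; each must be blocked for d-separation to hold:
  1. J → R → C ← M ← D → P — R:chain[blocks]; C:collider[open]; M:chain[blocks]; D:fork[open] ⇒ blocked
  2. J → R → C ← M → P — R:chain[blocks]; C:collider[open]; M:fork[blocks] ⇒ blocked
  3. J → R → C ← V ← A ← M ← D → P — R:chain[blocks]; C:collider[open]; V:chain[blocks]; A:chain[open]; M:chain[blocks]; D:fork[open] ⇒ blocked
  4. J → R → C ← V ← A ← M → P — R:chain[blocks]; C:collider[open]; V:chain[blocks]; A:chain[open]; M:fork[blocks] ⇒ blocked
  5. J → D → M → P — D:chain[open]; M:chain[blocks] ⇒ blocked
  6. J → D → P — D:chain[open] ⇒ active
At least one path is unblocked, so d-separation fails.

No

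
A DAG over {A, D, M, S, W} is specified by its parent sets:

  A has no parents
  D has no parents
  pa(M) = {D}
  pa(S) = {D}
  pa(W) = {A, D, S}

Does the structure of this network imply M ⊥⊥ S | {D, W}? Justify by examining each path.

Yes

We examine all 2 paths between M and S:
  1. M ← D → W ← S — D:fork[blocks]; W:collider[open] ⇒ blocked
  2. M ← D → S — D:fork[blocks] ⇒ blocked
Every path is blocked, so M and S are d-separated given {D, W}.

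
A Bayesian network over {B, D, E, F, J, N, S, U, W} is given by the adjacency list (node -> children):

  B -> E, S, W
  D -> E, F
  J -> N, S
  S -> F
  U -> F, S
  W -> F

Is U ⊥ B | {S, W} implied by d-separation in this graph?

No — U and B are not d-separated given {S, W}.

Enumerating the 6 paths from U to B and testing each for blocking by {S, W}:
  1. U → S ← B — S:collider[open] ⇒ active
  2. U → S → F ← W ← B — S:chain[blocks]; F:collider[blocks]; W:chain[blocks] ⇒ blocked
  3. U → S → F ← D → E ← B — S:chain[blocks]; F:collider[blocks]; D:fork[open]; E:collider[blocks] ⇒ blocked
  4. U → F ← W ← B — F:collider[blocks]; W:chain[blocks] ⇒ blocked
  5. U → F ← D → E ← B — F:collider[blocks]; D:fork[open]; E:collider[blocks] ⇒ blocked
  6. U → F ← S ← B — F:collider[blocks]; S:chain[blocks] ⇒ blocked
At least one path is unblocked, so d-separation fails.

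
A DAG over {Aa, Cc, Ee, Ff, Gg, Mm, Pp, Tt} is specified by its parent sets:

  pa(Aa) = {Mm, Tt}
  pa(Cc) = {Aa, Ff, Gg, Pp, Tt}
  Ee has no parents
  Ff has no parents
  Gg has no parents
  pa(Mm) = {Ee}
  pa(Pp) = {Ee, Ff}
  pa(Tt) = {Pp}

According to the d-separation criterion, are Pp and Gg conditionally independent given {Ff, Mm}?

Yes — Pp and Gg are d-separated given {Ff, Mm}.

We examine all 6 paths between Pp and Gg:
Path 1: Pp ← Ff → Cc ← Gg
  Ff is a fork here and Ff is conditioned on, so the path is blocked at Ff.
Path 2: Pp ← Ee → Mm → Aa → Cc ← Gg
  Mm is a chain here and Mm is conditioned on, so the path is blocked at Mm.
Path 3: Pp ← Ee → Mm → Aa ← Tt → Cc ← Gg
  Mm is a chain here and Mm is conditioned on, so the path is blocked at Mm.
Path 4: Pp → Cc ← Gg
  Cc is a collider here and neither Cc nor any of its descendants is conditioned on, so the collider stays closed — the path is blocked at Cc.
Path 5: Pp → Tt → Cc ← Gg
  Cc is a collider here and neither Cc nor any of its descendants is conditioned on, so the collider stays closed — the path is blocked at Cc.
Path 6: Pp → Tt → Aa → Cc ← Gg
  Cc is a collider here and neither Cc nor any of its descendants is conditioned on, so the collider stays closed — the path is blocked at Cc.
Since every path is blocked, d-separation holds.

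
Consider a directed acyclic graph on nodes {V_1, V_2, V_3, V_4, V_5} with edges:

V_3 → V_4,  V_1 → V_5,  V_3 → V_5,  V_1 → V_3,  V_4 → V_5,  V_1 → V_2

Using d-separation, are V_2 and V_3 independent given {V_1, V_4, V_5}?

Yes — V_2 and V_3 are d-separated given {V_1, V_4, V_5}.

3 paths connect V_2 and V_3; each must be blocked for d-separation to hold:
Path 1: V_2 ← V_1 → V_5 ← V_4 ← V_3
  V_1 is a fork here and V_1 is conditioned on, so the path is blocked at V_1.
Path 2: V_2 ← V_1 → V_5 ← V_3
  V_1 is a fork here and V_1 is conditioned on, so the path is blocked at V_1.
Path 3: V_2 ← V_1 → V_3
  V_1 is a fork here and V_1 is conditioned on, so the path is blocked at V_1.
Since every path is blocked, d-separation holds.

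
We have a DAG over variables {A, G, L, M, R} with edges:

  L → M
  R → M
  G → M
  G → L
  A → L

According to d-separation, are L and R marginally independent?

Enumerating the 2 paths from L to R and testing each for blocking by ∅:
Path 1: L ← G → M ← R
  M is a collider here and neither M nor any of its descendants is conditioned on, so the collider stays closed — the path is blocked at M.
Path 2: L → M ← R
  M is a collider here and neither M nor any of its descendants is conditioned on, so the collider stays closed — the path is blocked at M.
Every path is blocked, so L and R are d-separated given ∅.

Yes — L and R are d-separated given ∅.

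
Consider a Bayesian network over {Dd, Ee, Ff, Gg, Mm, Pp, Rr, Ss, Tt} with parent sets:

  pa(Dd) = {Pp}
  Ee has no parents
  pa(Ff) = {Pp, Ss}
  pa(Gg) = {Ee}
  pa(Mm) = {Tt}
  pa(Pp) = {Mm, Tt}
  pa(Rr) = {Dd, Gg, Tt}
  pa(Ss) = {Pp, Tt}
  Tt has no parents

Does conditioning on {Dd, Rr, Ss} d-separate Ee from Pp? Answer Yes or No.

We examine all 5 paths between Ee and Pp:
Path 1: Ee → Gg → Rr ← Tt → Mm → Pp
  Gg is a chain and Gg is not conditioned on; Rr is a collider and Rr is conditioned on, which opens it; Tt is a fork and Tt is not conditioned on; Mm is a chain and Mm is not conditioned on — no node blocks this path, so it is active.
Path 2: Ee → Gg → Rr ← Tt → Ss → Ff ← Pp
  Ss is a chain here and Ss is conditioned on, so the path is blocked at Ss.
Path 3: Ee → Gg → Rr ← Tt → Ss ← Pp
  Gg is a chain and Gg is not conditioned on; Rr is a collider and Rr is conditioned on, which opens it; Tt is a fork and Tt is not conditioned on; Ss is a collider and Ss is conditioned on, which opens it — no node blocks this path, so it is active.
Path 4: Ee → Gg → Rr ← Tt → Pp
  Gg is a chain and Gg is not conditioned on; Rr is a collider and Rr is conditioned on, which opens it; Tt is a fork and Tt is not conditioned on — no node blocks this path, so it is active.
Path 5: Ee → Gg → Rr ← Dd ← Pp
  Dd is a chain here and Dd is conditioned on, so the path is blocked at Dd.
At least one path is unblocked, so d-separation fails.

No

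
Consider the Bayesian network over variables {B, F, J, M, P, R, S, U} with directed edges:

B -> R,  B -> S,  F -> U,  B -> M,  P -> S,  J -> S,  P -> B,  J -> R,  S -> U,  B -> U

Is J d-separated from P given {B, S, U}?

No

6 paths connect J and P; each must be blocked for d-separation to hold:
Path 1: J → R ← B → U ← S ← P
  R is a collider here and neither R nor any of its descendants is conditioned on, so the collider stays closed — the path is blocked at R.
Path 2: J → R ← B → S ← P
  R is a collider here and neither R nor any of its descendants is conditioned on, so the collider stays closed — the path is blocked at R.
Path 3: J → R ← B ← P
  R is a collider here and neither R nor any of its descendants is conditioned on, so the collider stays closed — the path is blocked at R.
Path 4: J → S → U ← B ← P
  S is a chain here and S is conditioned on, so the path is blocked at S.
Path 5: J → S ← B ← P
  B is a chain here and B is conditioned on, so the path is blocked at B.
Path 6: J → S ← P
  S is a collider and S is conditioned on, which opens it — no node blocks this path, so it is active.
At least one path is unblocked, so d-separation fails.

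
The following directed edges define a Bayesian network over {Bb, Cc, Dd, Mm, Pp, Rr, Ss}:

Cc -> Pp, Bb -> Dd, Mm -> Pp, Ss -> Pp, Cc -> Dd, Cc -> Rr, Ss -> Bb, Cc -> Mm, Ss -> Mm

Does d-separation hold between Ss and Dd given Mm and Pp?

No

There are 5 undirected paths between Ss and Dd; checking each against the conditioning set {Mm, Pp}:
  1. Ss → Pp ← Cc → Dd — Pp:collider[open]; Cc:fork[open] ⇒ active
  2. Ss → Pp ← Mm ← Cc → Dd — Pp:collider[open]; Mm:chain[blocks]; Cc:fork[open] ⇒ blocked
  3. Ss → Bb → Dd — Bb:chain[open] ⇒ active
  4. Ss → Mm ← Cc → Dd — Mm:collider[open]; Cc:fork[open] ⇒ active
  5. Ss → Mm → Pp ← Cc → Dd — Mm:chain[blocks]; Pp:collider[open]; Cc:fork[open] ⇒ blocked
At least one path is unblocked, so d-separation fails.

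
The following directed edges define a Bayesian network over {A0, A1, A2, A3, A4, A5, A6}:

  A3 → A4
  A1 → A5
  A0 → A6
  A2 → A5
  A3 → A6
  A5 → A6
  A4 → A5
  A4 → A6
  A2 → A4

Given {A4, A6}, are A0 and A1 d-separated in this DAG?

No

There are 5 undirected paths between A0 and A1; checking each against the conditioning set {A4, A6}:
  1. A0 → A6 ← A5 ← A1 — A6:collider[open]; A5:chain[open] ⇒ active
  2. A0 → A6 ← A3 → A4 ← A2 → A5 ← A1 — A6:collider[open]; A3:fork[open]; A4:collider[open]; A2:fork[open]; A5:collider[open] ⇒ active
  3. A0 → A6 ← A3 → A4 → A5 ← A1 — A6:collider[open]; A3:fork[open]; A4:chain[blocks]; A5:collider[open] ⇒ blocked
  4. A0 → A6 ← A4 ← A2 → A5 ← A1 — A6:collider[open]; A4:chain[blocks]; A2:fork[open]; A5:collider[open] ⇒ blocked
  5. A0 → A6 ← A4 → A5 ← A1 — A6:collider[open]; A4:fork[blocks]; A5:collider[open] ⇒ blocked
Since the path A0 → A6 ← A5 ← A1 is active, A0 and A1 are not d-separated given {A4, A6}.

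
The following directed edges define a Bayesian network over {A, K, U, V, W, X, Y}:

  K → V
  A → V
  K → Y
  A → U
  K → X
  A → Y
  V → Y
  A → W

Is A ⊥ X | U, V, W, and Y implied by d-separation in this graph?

No

We examine all 4 paths between A and X:
  1. A → V ← K → X — V:collider[open]; K:fork[open] ⇒ active
  2. A → V → Y ← K → X — V:chain[blocks]; Y:collider[open]; K:fork[open] ⇒ blocked
  3. A → Y ← V ← K → X — Y:collider[open]; V:chain[blocks]; K:fork[open] ⇒ blocked
  4. A → Y ← K → X — Y:collider[open]; K:fork[open] ⇒ active
At least one path is unblocked, so d-separation fails.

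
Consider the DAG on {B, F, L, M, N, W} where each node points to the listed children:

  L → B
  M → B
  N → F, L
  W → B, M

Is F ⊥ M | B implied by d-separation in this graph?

There are 2 undirected paths between F and M; checking each against the conditioning set {B}:
Path 1: F ← N → L → B ← W → M
  N is a fork and N is not conditioned on; L is a chain and L is not conditioned on; B is a collider and B is conditioned on, which opens it; W is a fork and W is not conditioned on — no node blocks this path, so it is active.
Path 2: F ← N → L → B ← M
  N is a fork and N is not conditioned on; L is a chain and L is not conditioned on; B is a collider and B is conditioned on, which opens it — no node blocks this path, so it is active.
Since the path F ← N → L → B ← W → M is active, F and M are not d-separated given {B}.

No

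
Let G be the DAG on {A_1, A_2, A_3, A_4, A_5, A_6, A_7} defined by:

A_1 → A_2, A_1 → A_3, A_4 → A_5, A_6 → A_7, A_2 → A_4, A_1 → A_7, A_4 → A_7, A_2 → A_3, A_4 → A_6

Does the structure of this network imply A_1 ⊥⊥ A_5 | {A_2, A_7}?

We examine all 4 paths between A_1 and A_5:
Path 1: A_1 → A_3 ← A_2 → A_4 → A_5
  A_3 is a collider here and neither A_3 nor any of its descendants is conditioned on, so the collider stays closed — the path is blocked at A_3.
Path 2: A_1 → A_7 ← A_6 ← A_4 → A_5
  A_7 is a collider and A_7 is conditioned on, which opens it; A_6 is a chain and A_6 is not conditioned on; A_4 is a fork and A_4 is not conditioned on — no node blocks this path, so it is active.
Path 3: A_1 → A_7 ← A_4 → A_5
  A_7 is a collider and A_7 is conditioned on, which opens it; A_4 is a fork and A_4 is not conditioned on — no node blocks this path, so it is active.
Path 4: A_1 → A_2 → A_4 → A_5
  A_2 is a chain here and A_2 is conditioned on, so the path is blocked at A_2.
Since the path A_1 → A_7 ← A_6 ← A_4 → A_5 is active, A_1 and A_5 are not d-separated given {A_2, A_7}.

No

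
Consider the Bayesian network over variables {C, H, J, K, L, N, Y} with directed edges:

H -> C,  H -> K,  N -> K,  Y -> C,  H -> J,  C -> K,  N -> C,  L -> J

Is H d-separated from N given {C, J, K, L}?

No

There are 4 undirected paths between H and N; checking each against the conditioning set {C, J, K, L}:
Path 1: H → C ← N
  C is a collider and C is conditioned on, which opens it — no node blocks this path, so it is active.
Path 2: H → C → K ← N
  C is a chain here and C is conditioned on, so the path is blocked at C.
Path 3: H → K ← C ← N
  C is a chain here and C is conditioned on, so the path is blocked at C.
Path 4: H → K ← N
  K is a collider and K is conditioned on, which opens it — no node blocks this path, so it is active.
At least one path is unblocked, so d-separation fails.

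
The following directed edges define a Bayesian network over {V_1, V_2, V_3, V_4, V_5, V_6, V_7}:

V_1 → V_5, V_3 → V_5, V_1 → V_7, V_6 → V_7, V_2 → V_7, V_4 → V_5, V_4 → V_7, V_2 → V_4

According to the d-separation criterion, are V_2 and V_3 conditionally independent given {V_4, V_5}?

Yes

4 paths connect V_2 and V_3; each must be blocked for d-separation to hold:
Path 1: V_2 → V_7 ← V_1 → V_5 ← V_3
  V_7 is a collider here and neither V_7 nor any of its descendants is conditioned on, so the collider stays closed — the path is blocked at V_7.
Path 2: V_2 → V_7 ← V_4 → V_5 ← V_3
  V_7 is a collider here and neither V_7 nor any of its descendants is conditioned on, so the collider stays closed — the path is blocked at V_7.
Path 3: V_2 → V_4 → V_5 ← V_3
  V_4 is a chain here and V_4 is conditioned on, so the path is blocked at V_4.
Path 4: V_2 → V_4 → V_7 ← V_1 → V_5 ← V_3
  V_4 is a chain here and V_4 is conditioned on, so the path is blocked at V_4.
Since every path is blocked, d-separation holds.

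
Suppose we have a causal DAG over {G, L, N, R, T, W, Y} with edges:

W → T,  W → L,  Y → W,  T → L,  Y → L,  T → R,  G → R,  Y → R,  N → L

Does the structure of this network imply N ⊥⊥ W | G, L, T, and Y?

Enumerating the 5 paths from N to W and testing each for blocking by {G, L, T, Y}:
  1. N → L ← W — L:collider[open] ⇒ active
  2. N → L ← Y → W — L:collider[open]; Y:fork[blocks] ⇒ blocked
  3. N → L ← Y → R ← T ← W — L:collider[open]; Y:fork[blocks]; R:collider[blocks]; T:chain[blocks] ⇒ blocked
  4. N → L ← T ← W — L:collider[open]; T:chain[blocks] ⇒ blocked
  5. N → L ← T → R ← Y → W — L:collider[open]; T:fork[blocks]; R:collider[blocks]; Y:fork[blocks] ⇒ blocked
Because an active path exists, N and W are not d-separated.

No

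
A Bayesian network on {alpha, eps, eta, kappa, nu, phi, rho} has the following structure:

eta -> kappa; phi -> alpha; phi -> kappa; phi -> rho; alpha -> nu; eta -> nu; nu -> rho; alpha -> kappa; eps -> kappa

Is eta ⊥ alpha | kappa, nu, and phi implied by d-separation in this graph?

6 paths connect eta and alpha; each must be blocked for d-separation to hold:
Path 1: eta → kappa ← alpha
  kappa is a collider and kappa is conditioned on, which opens it — no node blocks this path, so it is active.
Path 2: eta → kappa ← phi → rho ← nu ← alpha
  phi is a fork here and phi is conditioned on, so the path is blocked at phi.
Path 3: eta → kappa ← phi → alpha
  phi is a fork here and phi is conditioned on, so the path is blocked at phi.
Path 4: eta → nu → rho ← phi → alpha
  nu is a chain here and nu is conditioned on, so the path is blocked at nu.
Path 5: eta → nu → rho ← phi → kappa ← alpha
  nu is a chain here and nu is conditioned on, so the path is blocked at nu.
Path 6: eta → nu ← alpha
  nu is a collider and nu is conditioned on, which opens it — no node blocks this path, so it is active.
At least one path is unblocked, so d-separation fails.

No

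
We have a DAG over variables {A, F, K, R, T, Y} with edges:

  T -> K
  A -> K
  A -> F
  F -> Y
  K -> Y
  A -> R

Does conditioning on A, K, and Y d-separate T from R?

We examine all 2 paths between T and R:
Path 1: T → K → Y ← F ← A → R
  K is a chain here and K is conditioned on, so the path is blocked at K.
Path 2: T → K ← A → R
  A is a fork here and A is conditioned on, so the path is blocked at A.
Since every path is blocked, d-separation holds.

Yes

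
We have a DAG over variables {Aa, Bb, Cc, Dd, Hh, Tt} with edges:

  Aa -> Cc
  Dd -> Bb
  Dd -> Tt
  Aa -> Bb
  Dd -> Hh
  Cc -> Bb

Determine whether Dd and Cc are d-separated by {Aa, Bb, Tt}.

No — Dd and Cc are not d-separated given {Aa, Bb, Tt}.

There are 2 undirected paths between Dd and Cc; checking each against the conditioning set {Aa, Bb, Tt}:
  1. Dd → Bb ← Cc — Bb:collider[open] ⇒ active
  2. Dd → Bb ← Aa → Cc — Bb:collider[open]; Aa:fork[blocks] ⇒ blocked
Because an active path exists, Dd and Cc are not d-separated.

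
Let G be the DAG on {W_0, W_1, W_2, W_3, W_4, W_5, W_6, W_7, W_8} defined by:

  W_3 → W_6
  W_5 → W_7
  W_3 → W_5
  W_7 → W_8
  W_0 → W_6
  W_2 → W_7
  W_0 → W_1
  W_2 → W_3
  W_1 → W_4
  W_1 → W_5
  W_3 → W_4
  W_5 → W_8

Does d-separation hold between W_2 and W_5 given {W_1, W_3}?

5 paths connect W_2 and W_5; each must be blocked for d-separation to hold:
Path 1: W_2 → W_3 → W_4 ← W_1 → W_5
  W_3 is a chain here and W_3 is conditioned on, so the path is blocked at W_3.
Path 2: W_2 → W_3 → W_6 ← W_0 → W_1 → W_5
  W_3 is a chain here and W_3 is conditioned on, so the path is blocked at W_3.
Path 3: W_2 → W_3 → W_5
  W_3 is a chain here and W_3 is conditioned on, so the path is blocked at W_3.
Path 4: W_2 → W_7 ← W_5
  W_7 is a collider here and neither W_7 nor any of its descendants is conditioned on, so the collider stays closed — the path is blocked at W_7.
Path 5: W_2 → W_7 → W_8 ← W_5
  W_8 is a collider here and neither W_8 nor any of its descendants is conditioned on, so the collider stays closed — the path is blocked at W_8.
Every path is blocked, so W_2 and W_5 are d-separated given {W_1, W_3}.

Yes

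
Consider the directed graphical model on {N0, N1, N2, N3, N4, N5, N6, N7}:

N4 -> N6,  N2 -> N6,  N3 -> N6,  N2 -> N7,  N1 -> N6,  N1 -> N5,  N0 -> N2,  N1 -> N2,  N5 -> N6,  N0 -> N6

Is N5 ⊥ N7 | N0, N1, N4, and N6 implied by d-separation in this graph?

Enumerating the 6 paths from N5 to N7 and testing each for blocking by {N0, N1, N4, N6}:
Path 1: N5 ← N1 → N6 ← N0 → N2 → N7
  N1 is a fork here and N1 is conditioned on, so the path is blocked at N1.
Path 2: N5 ← N1 → N6 ← N2 → N7
  N1 is a fork here and N1 is conditioned on, so the path is blocked at N1.
Path 3: N5 ← N1 → N2 → N7
  N1 is a fork here and N1 is conditioned on, so the path is blocked at N1.
Path 4: N5 → N6 ← N1 → N2 → N7
  N1 is a fork here and N1 is conditioned on, so the path is blocked at N1.
Path 5: N5 → N6 ← N0 → N2 → N7
  N0 is a fork here and N0 is conditioned on, so the path is blocked at N0.
Path 6: N5 → N6 ← N2 → N7
  N6 is a collider and N6 is conditioned on, which opens it; N2 is a fork and N2 is not conditioned on — no node blocks this path, so it is active.
At least one path is unblocked, so d-separation fails.

No — N5 and N7 are not d-separated given {N0, N1, N4, N6}.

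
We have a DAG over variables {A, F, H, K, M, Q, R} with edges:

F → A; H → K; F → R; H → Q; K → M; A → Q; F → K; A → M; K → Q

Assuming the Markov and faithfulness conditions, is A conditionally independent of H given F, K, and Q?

No

6 paths connect A and H; each must be blocked for d-separation to hold:
  1. A → Q ← H — Q:collider[open] ⇒ active
  2. A → Q ← K ← H — Q:collider[open]; K:chain[blocks] ⇒ blocked
  3. A → M ← K → Q ← H — M:collider[blocks]; K:fork[blocks]; Q:collider[open] ⇒ blocked
  4. A → M ← K ← H — M:collider[blocks]; K:chain[blocks] ⇒ blocked
  5. A ← F → K → Q ← H — F:fork[blocks]; K:chain[blocks]; Q:collider[open] ⇒ blocked
  6. A ← F → K ← H — F:fork[blocks]; K:collider[open] ⇒ blocked
At least one path is unblocked, so d-separation fails.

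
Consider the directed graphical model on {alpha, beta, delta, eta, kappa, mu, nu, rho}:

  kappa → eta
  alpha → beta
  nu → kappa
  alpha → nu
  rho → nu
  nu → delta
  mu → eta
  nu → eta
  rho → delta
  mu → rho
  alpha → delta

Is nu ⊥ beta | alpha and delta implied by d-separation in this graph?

Enumerating the 5 paths from nu to beta and testing each for blocking by {alpha, delta}:
Path 1: nu ← rho → delta ← alpha → beta
  alpha is a fork here and alpha is conditioned on, so the path is blocked at alpha.
Path 2: nu → eta ← mu → rho → delta ← alpha → beta
  eta is a collider here and neither eta nor any of its descendants is conditioned on, so the collider stays closed — the path is blocked at eta.
Path 3: nu ← alpha → beta
  alpha is a fork here and alpha is conditioned on, so the path is blocked at alpha.
Path 4: nu → kappa → eta ← mu → rho → delta ← alpha → beta
  eta is a collider here and neither eta nor any of its descendants is conditioned on, so the collider stays closed — the path is blocked at eta.
Path 5: nu → delta ← alpha → beta
  alpha is a fork here and alpha is conditioned on, so the path is blocked at alpha.
Every path is blocked, so nu and beta are d-separated given {alpha, delta}.

Yes — nu and beta are d-separated given {alpha, delta}.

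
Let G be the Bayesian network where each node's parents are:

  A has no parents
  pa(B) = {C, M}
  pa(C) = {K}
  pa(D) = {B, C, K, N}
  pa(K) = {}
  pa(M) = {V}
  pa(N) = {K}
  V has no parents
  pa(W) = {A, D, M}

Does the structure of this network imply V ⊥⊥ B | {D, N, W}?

No

We examine all 5 paths between V and B:
  1. V → M → B — M:chain[open] ⇒ active
  2. V → M → W ← D ← N ← K → C → B — M:chain[open]; W:collider[open]; D:chain[blocks]; N:chain[blocks]; K:fork[open]; C:chain[open] ⇒ blocked
  3. V → M → W ← D ← B — M:chain[open]; W:collider[open]; D:chain[blocks] ⇒ blocked
  4. V → M → W ← D ← C → B — M:chain[open]; W:collider[open]; D:chain[blocks]; C:fork[open] ⇒ blocked
  5. V → M → W ← D ← K → C → B — M:chain[open]; W:collider[open]; D:chain[blocks]; K:fork[open]; C:chain[open] ⇒ blocked
Because an active path exists, V and B are not d-separated.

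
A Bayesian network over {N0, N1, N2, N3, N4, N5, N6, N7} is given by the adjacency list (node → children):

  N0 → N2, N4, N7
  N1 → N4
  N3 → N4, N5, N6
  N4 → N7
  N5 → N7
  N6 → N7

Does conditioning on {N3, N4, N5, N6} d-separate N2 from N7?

We examine all 4 paths between N2 and N7:
Path 1: N2 ← N0 → N4 ← N3 → N5 → N7
  N3 is a fork here and N3 is conditioned on, so the path is blocked at N3.
Path 2: N2 ← N0 → N4 ← N3 → N6 → N7
  N3 is a fork here and N3 is conditioned on, so the path is blocked at N3.
Path 3: N2 ← N0 → N4 → N7
  N4 is a chain here and N4 is conditioned on, so the path is blocked at N4.
Path 4: N2 ← N0 → N7
  N0 is a fork and N0 is not conditioned on — no node blocks this path, so it is active.
Since the path N2 ← N0 → N7 is active, N2 and N7 are not d-separated given {N3, N4, N5, N6}.

No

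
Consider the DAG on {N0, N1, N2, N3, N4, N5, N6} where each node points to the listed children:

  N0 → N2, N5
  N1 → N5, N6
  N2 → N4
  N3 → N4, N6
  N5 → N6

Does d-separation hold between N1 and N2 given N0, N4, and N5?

4 paths connect N1 and N2; each must be blocked for d-separation to hold:
  1. N1 → N5 ← N0 → N2 — N5:collider[open]; N0:fork[blocks] ⇒ blocked
  2. N1 → N5 → N6 ← N3 → N4 ← N2 — N5:chain[blocks]; N6:collider[blocks]; N3:fork[open]; N4:collider[open] ⇒ blocked
  3. N1 → N6 ← N3 → N4 ← N2 — N6:collider[blocks]; N3:fork[open]; N4:collider[open] ⇒ blocked
  4. N1 → N6 ← N5 ← N0 → N2 — N6:collider[blocks]; N5:chain[blocks]; N0:fork[blocks] ⇒ blocked
Every path is blocked, so N1 and N2 are d-separated given {N0, N4, N5}.

Yes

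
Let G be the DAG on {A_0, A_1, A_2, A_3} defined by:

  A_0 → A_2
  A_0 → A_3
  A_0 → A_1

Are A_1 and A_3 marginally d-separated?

The only undirected path from A_1 to A_3 is:
Path 1: A_1 ← A_0 → A_3
  A_0 is a fork and A_0 is not conditioned on — no node blocks this path, so it is active.
Since the path A_1 ← A_0 → A_3 is active, A_1 and A_3 are not d-separated given ∅.

No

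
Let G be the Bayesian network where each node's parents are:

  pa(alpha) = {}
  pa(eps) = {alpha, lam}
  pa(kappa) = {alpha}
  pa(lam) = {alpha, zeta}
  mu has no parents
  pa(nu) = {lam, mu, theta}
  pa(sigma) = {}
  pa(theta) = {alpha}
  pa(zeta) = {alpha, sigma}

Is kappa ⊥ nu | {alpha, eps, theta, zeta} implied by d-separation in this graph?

Yes

Enumerating the 4 paths from kappa to nu and testing each for blocking by {alpha, eps, theta, zeta}:
Path 1: kappa ← alpha → eps ← lam → nu
  alpha is a fork here and alpha is conditioned on, so the path is blocked at alpha.
Path 2: kappa ← alpha → zeta → lam → nu
  alpha is a fork here and alpha is conditioned on, so the path is blocked at alpha.
Path 3: kappa ← alpha → lam → nu
  alpha is a fork here and alpha is conditioned on, so the path is blocked at alpha.
Path 4: kappa ← alpha → theta → nu
  alpha is a fork here and alpha is conditioned on, so the path is blocked at alpha.
Every path is blocked, so kappa and nu are d-separated given {alpha, eps, theta, zeta}.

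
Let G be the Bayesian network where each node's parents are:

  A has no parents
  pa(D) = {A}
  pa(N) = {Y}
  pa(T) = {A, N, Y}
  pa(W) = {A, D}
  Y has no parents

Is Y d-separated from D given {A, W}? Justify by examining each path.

Yes

We examine all 4 paths between Y and D:
  1. Y → N → T ← A → D — N:chain[open]; T:collider[blocks]; A:fork[blocks] ⇒ blocked
  2. Y → N → T ← A → W ← D — N:chain[open]; T:collider[blocks]; A:fork[blocks]; W:collider[open] ⇒ blocked
  3. Y → T ← A → D — T:collider[blocks]; A:fork[blocks] ⇒ blocked
  4. Y → T ← A → W ← D — T:collider[blocks]; A:fork[blocks]; W:collider[open] ⇒ blocked
All paths are blocked; Y ⊥ D | {A, W} holds.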